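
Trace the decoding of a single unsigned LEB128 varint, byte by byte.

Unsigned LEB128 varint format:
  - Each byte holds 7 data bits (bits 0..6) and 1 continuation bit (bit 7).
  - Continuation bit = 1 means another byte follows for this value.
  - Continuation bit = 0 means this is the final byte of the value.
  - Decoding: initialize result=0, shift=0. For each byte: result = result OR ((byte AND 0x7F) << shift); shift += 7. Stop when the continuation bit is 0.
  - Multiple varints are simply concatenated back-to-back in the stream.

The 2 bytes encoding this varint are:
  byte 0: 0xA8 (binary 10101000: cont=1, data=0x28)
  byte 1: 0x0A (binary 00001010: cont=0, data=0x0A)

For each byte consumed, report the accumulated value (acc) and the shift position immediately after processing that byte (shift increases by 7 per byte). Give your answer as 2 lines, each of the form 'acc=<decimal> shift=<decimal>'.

byte 0=0xA8: payload=0x28=40, contrib = 40<<0 = 40; acc -> 40, shift -> 7
byte 1=0x0A: payload=0x0A=10, contrib = 10<<7 = 1280; acc -> 1320, shift -> 14

Answer: acc=40 shift=7
acc=1320 shift=14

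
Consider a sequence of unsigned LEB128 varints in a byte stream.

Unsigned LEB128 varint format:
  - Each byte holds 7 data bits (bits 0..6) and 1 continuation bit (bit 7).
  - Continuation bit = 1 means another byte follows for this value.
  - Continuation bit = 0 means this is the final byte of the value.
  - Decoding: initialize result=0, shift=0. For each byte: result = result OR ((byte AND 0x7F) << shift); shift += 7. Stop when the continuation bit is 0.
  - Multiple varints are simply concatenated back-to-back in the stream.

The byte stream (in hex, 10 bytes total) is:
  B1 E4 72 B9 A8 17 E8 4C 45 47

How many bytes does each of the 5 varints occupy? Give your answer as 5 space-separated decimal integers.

  byte[0]=0xB1 cont=1 payload=0x31=49: acc |= 49<<0 -> acc=49 shift=7
  byte[1]=0xE4 cont=1 payload=0x64=100: acc |= 100<<7 -> acc=12849 shift=14
  byte[2]=0x72 cont=0 payload=0x72=114: acc |= 114<<14 -> acc=1880625 shift=21 [end]
Varint 1: bytes[0:3] = B1 E4 72 -> value 1880625 (3 byte(s))
  byte[3]=0xB9 cont=1 payload=0x39=57: acc |= 57<<0 -> acc=57 shift=7
  byte[4]=0xA8 cont=1 payload=0x28=40: acc |= 40<<7 -> acc=5177 shift=14
  byte[5]=0x17 cont=0 payload=0x17=23: acc |= 23<<14 -> acc=382009 shift=21 [end]
Varint 2: bytes[3:6] = B9 A8 17 -> value 382009 (3 byte(s))
  byte[6]=0xE8 cont=1 payload=0x68=104: acc |= 104<<0 -> acc=104 shift=7
  byte[7]=0x4C cont=0 payload=0x4C=76: acc |= 76<<7 -> acc=9832 shift=14 [end]
Varint 3: bytes[6:8] = E8 4C -> value 9832 (2 byte(s))
  byte[8]=0x45 cont=0 payload=0x45=69: acc |= 69<<0 -> acc=69 shift=7 [end]
Varint 4: bytes[8:9] = 45 -> value 69 (1 byte(s))
  byte[9]=0x47 cont=0 payload=0x47=71: acc |= 71<<0 -> acc=71 shift=7 [end]
Varint 5: bytes[9:10] = 47 -> value 71 (1 byte(s))

Answer: 3 3 2 1 1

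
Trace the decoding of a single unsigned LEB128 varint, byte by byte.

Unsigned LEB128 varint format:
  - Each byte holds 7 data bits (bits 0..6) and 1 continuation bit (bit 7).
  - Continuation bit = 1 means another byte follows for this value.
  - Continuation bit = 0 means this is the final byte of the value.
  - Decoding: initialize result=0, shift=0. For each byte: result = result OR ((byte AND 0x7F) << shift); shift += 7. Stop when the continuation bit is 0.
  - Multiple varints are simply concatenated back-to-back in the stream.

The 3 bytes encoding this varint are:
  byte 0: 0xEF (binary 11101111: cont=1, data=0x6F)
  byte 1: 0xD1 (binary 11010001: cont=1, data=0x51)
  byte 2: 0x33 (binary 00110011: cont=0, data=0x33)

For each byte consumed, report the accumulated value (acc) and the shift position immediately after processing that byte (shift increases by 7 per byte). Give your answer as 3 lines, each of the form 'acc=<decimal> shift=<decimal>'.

Answer: acc=111 shift=7
acc=10479 shift=14
acc=846063 shift=21

Derivation:
byte 0=0xEF: payload=0x6F=111, contrib = 111<<0 = 111; acc -> 111, shift -> 7
byte 1=0xD1: payload=0x51=81, contrib = 81<<7 = 10368; acc -> 10479, shift -> 14
byte 2=0x33: payload=0x33=51, contrib = 51<<14 = 835584; acc -> 846063, shift -> 21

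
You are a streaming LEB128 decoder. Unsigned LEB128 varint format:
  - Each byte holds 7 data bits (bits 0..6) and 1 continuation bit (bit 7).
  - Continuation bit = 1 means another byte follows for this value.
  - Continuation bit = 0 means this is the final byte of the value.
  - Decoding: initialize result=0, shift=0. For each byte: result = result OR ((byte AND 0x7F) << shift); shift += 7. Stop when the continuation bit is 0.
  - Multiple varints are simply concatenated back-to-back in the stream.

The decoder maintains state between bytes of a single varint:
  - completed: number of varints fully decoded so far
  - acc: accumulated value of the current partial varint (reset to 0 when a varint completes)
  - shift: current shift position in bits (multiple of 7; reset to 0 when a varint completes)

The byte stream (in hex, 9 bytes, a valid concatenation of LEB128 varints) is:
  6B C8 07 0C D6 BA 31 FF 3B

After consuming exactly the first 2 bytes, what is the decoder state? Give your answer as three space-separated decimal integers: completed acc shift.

byte[0]=0x6B cont=0 payload=0x6B: varint #1 complete (value=107); reset -> completed=1 acc=0 shift=0
byte[1]=0xC8 cont=1 payload=0x48: acc |= 72<<0 -> completed=1 acc=72 shift=7

Answer: 1 72 7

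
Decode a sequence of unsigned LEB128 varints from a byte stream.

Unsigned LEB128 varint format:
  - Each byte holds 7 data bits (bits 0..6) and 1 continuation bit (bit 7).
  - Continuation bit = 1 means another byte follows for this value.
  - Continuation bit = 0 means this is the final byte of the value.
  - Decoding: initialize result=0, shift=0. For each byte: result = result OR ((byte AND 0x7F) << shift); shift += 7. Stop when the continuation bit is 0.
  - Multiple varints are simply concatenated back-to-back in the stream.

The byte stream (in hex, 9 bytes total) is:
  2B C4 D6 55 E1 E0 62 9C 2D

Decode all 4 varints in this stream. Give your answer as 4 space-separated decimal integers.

  byte[0]=0x2B cont=0 payload=0x2B=43: acc |= 43<<0 -> acc=43 shift=7 [end]
Varint 1: bytes[0:1] = 2B -> value 43 (1 byte(s))
  byte[1]=0xC4 cont=1 payload=0x44=68: acc |= 68<<0 -> acc=68 shift=7
  byte[2]=0xD6 cont=1 payload=0x56=86: acc |= 86<<7 -> acc=11076 shift=14
  byte[3]=0x55 cont=0 payload=0x55=85: acc |= 85<<14 -> acc=1403716 shift=21 [end]
Varint 2: bytes[1:4] = C4 D6 55 -> value 1403716 (3 byte(s))
  byte[4]=0xE1 cont=1 payload=0x61=97: acc |= 97<<0 -> acc=97 shift=7
  byte[5]=0xE0 cont=1 payload=0x60=96: acc |= 96<<7 -> acc=12385 shift=14
  byte[6]=0x62 cont=0 payload=0x62=98: acc |= 98<<14 -> acc=1618017 shift=21 [end]
Varint 3: bytes[4:7] = E1 E0 62 -> value 1618017 (3 byte(s))
  byte[7]=0x9C cont=1 payload=0x1C=28: acc |= 28<<0 -> acc=28 shift=7
  byte[8]=0x2D cont=0 payload=0x2D=45: acc |= 45<<7 -> acc=5788 shift=14 [end]
Varint 4: bytes[7:9] = 9C 2D -> value 5788 (2 byte(s))

Answer: 43 1403716 1618017 5788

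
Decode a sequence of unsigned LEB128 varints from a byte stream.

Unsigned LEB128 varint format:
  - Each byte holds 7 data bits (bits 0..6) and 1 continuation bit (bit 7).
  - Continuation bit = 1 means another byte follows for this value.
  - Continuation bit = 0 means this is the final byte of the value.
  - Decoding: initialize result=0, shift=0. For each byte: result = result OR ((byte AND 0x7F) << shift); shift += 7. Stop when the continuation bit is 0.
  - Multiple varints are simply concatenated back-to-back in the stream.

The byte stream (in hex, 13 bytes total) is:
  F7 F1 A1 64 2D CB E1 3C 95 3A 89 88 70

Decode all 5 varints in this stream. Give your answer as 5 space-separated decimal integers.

Answer: 210270455 45 995531 7445 1836041

Derivation:
  byte[0]=0xF7 cont=1 payload=0x77=119: acc |= 119<<0 -> acc=119 shift=7
  byte[1]=0xF1 cont=1 payload=0x71=113: acc |= 113<<7 -> acc=14583 shift=14
  byte[2]=0xA1 cont=1 payload=0x21=33: acc |= 33<<14 -> acc=555255 shift=21
  byte[3]=0x64 cont=0 payload=0x64=100: acc |= 100<<21 -> acc=210270455 shift=28 [end]
Varint 1: bytes[0:4] = F7 F1 A1 64 -> value 210270455 (4 byte(s))
  byte[4]=0x2D cont=0 payload=0x2D=45: acc |= 45<<0 -> acc=45 shift=7 [end]
Varint 2: bytes[4:5] = 2D -> value 45 (1 byte(s))
  byte[5]=0xCB cont=1 payload=0x4B=75: acc |= 75<<0 -> acc=75 shift=7
  byte[6]=0xE1 cont=1 payload=0x61=97: acc |= 97<<7 -> acc=12491 shift=14
  byte[7]=0x3C cont=0 payload=0x3C=60: acc |= 60<<14 -> acc=995531 shift=21 [end]
Varint 3: bytes[5:8] = CB E1 3C -> value 995531 (3 byte(s))
  byte[8]=0x95 cont=1 payload=0x15=21: acc |= 21<<0 -> acc=21 shift=7
  byte[9]=0x3A cont=0 payload=0x3A=58: acc |= 58<<7 -> acc=7445 shift=14 [end]
Varint 4: bytes[8:10] = 95 3A -> value 7445 (2 byte(s))
  byte[10]=0x89 cont=1 payload=0x09=9: acc |= 9<<0 -> acc=9 shift=7
  byte[11]=0x88 cont=1 payload=0x08=8: acc |= 8<<7 -> acc=1033 shift=14
  byte[12]=0x70 cont=0 payload=0x70=112: acc |= 112<<14 -> acc=1836041 shift=21 [end]
Varint 5: bytes[10:13] = 89 88 70 -> value 1836041 (3 byte(s))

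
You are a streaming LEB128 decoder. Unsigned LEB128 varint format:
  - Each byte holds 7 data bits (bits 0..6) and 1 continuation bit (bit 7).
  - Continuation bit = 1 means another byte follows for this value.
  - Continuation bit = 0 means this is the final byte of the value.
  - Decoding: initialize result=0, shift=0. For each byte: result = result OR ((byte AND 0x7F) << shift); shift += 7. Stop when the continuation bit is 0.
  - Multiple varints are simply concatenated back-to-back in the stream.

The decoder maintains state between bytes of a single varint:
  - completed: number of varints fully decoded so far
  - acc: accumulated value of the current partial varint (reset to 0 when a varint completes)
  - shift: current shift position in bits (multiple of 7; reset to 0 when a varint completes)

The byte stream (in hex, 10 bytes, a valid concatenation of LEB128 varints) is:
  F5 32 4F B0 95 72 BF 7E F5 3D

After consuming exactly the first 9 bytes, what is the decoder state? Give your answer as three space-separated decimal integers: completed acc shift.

Answer: 4 117 7

Derivation:
byte[0]=0xF5 cont=1 payload=0x75: acc |= 117<<0 -> completed=0 acc=117 shift=7
byte[1]=0x32 cont=0 payload=0x32: varint #1 complete (value=6517); reset -> completed=1 acc=0 shift=0
byte[2]=0x4F cont=0 payload=0x4F: varint #2 complete (value=79); reset -> completed=2 acc=0 shift=0
byte[3]=0xB0 cont=1 payload=0x30: acc |= 48<<0 -> completed=2 acc=48 shift=7
byte[4]=0x95 cont=1 payload=0x15: acc |= 21<<7 -> completed=2 acc=2736 shift=14
byte[5]=0x72 cont=0 payload=0x72: varint #3 complete (value=1870512); reset -> completed=3 acc=0 shift=0
byte[6]=0xBF cont=1 payload=0x3F: acc |= 63<<0 -> completed=3 acc=63 shift=7
byte[7]=0x7E cont=0 payload=0x7E: varint #4 complete (value=16191); reset -> completed=4 acc=0 shift=0
byte[8]=0xF5 cont=1 payload=0x75: acc |= 117<<0 -> completed=4 acc=117 shift=7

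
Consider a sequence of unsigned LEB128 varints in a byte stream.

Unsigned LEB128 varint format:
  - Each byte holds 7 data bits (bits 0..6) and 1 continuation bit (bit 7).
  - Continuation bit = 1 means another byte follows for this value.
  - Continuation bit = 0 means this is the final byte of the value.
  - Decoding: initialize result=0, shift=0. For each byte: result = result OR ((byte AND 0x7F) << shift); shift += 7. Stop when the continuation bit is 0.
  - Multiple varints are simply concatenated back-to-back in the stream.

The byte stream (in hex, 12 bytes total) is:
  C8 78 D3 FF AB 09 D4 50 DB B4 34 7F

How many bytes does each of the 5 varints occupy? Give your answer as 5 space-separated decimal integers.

  byte[0]=0xC8 cont=1 payload=0x48=72: acc |= 72<<0 -> acc=72 shift=7
  byte[1]=0x78 cont=0 payload=0x78=120: acc |= 120<<7 -> acc=15432 shift=14 [end]
Varint 1: bytes[0:2] = C8 78 -> value 15432 (2 byte(s))
  byte[2]=0xD3 cont=1 payload=0x53=83: acc |= 83<<0 -> acc=83 shift=7
  byte[3]=0xFF cont=1 payload=0x7F=127: acc |= 127<<7 -> acc=16339 shift=14
  byte[4]=0xAB cont=1 payload=0x2B=43: acc |= 43<<14 -> acc=720851 shift=21
  byte[5]=0x09 cont=0 payload=0x09=9: acc |= 9<<21 -> acc=19595219 shift=28 [end]
Varint 2: bytes[2:6] = D3 FF AB 09 -> value 19595219 (4 byte(s))
  byte[6]=0xD4 cont=1 payload=0x54=84: acc |= 84<<0 -> acc=84 shift=7
  byte[7]=0x50 cont=0 payload=0x50=80: acc |= 80<<7 -> acc=10324 shift=14 [end]
Varint 3: bytes[6:8] = D4 50 -> value 10324 (2 byte(s))
  byte[8]=0xDB cont=1 payload=0x5B=91: acc |= 91<<0 -> acc=91 shift=7
  byte[9]=0xB4 cont=1 payload=0x34=52: acc |= 52<<7 -> acc=6747 shift=14
  byte[10]=0x34 cont=0 payload=0x34=52: acc |= 52<<14 -> acc=858715 shift=21 [end]
Varint 4: bytes[8:11] = DB B4 34 -> value 858715 (3 byte(s))
  byte[11]=0x7F cont=0 payload=0x7F=127: acc |= 127<<0 -> acc=127 shift=7 [end]
Varint 5: bytes[11:12] = 7F -> value 127 (1 byte(s))

Answer: 2 4 2 3 1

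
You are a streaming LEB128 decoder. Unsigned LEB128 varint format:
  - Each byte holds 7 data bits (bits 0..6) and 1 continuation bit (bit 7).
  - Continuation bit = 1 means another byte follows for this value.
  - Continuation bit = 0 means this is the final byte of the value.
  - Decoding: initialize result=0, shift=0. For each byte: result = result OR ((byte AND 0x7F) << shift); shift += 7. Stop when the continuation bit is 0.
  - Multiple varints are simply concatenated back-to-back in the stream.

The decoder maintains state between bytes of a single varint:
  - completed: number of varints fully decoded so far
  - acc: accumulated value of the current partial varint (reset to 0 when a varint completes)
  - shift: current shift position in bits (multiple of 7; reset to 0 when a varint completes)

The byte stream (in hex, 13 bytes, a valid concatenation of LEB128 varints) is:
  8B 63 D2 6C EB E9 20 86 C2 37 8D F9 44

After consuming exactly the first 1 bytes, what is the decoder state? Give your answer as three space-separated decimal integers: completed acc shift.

byte[0]=0x8B cont=1 payload=0x0B: acc |= 11<<0 -> completed=0 acc=11 shift=7

Answer: 0 11 7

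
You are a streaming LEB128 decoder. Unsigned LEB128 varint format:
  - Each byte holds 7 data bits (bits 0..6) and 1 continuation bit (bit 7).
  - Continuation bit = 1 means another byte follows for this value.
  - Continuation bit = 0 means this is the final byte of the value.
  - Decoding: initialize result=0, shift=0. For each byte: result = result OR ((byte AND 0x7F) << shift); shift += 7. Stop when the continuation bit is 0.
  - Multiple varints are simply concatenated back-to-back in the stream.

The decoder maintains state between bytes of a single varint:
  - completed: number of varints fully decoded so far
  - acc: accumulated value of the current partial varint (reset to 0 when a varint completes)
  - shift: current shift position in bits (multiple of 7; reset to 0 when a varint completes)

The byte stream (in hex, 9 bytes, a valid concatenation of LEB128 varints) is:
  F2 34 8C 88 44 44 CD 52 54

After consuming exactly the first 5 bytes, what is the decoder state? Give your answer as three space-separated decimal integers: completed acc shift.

byte[0]=0xF2 cont=1 payload=0x72: acc |= 114<<0 -> completed=0 acc=114 shift=7
byte[1]=0x34 cont=0 payload=0x34: varint #1 complete (value=6770); reset -> completed=1 acc=0 shift=0
byte[2]=0x8C cont=1 payload=0x0C: acc |= 12<<0 -> completed=1 acc=12 shift=7
byte[3]=0x88 cont=1 payload=0x08: acc |= 8<<7 -> completed=1 acc=1036 shift=14
byte[4]=0x44 cont=0 payload=0x44: varint #2 complete (value=1115148); reset -> completed=2 acc=0 shift=0

Answer: 2 0 0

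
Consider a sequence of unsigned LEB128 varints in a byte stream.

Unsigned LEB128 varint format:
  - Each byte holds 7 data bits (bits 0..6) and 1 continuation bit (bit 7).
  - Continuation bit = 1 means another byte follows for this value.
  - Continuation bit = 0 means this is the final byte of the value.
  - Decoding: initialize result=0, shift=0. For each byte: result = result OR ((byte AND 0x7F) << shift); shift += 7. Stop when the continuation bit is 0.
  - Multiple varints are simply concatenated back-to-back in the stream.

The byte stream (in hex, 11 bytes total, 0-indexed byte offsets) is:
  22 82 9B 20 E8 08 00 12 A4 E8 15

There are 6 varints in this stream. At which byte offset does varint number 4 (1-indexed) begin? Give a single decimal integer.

Answer: 6

Derivation:
  byte[0]=0x22 cont=0 payload=0x22=34: acc |= 34<<0 -> acc=34 shift=7 [end]
Varint 1: bytes[0:1] = 22 -> value 34 (1 byte(s))
  byte[1]=0x82 cont=1 payload=0x02=2: acc |= 2<<0 -> acc=2 shift=7
  byte[2]=0x9B cont=1 payload=0x1B=27: acc |= 27<<7 -> acc=3458 shift=14
  byte[3]=0x20 cont=0 payload=0x20=32: acc |= 32<<14 -> acc=527746 shift=21 [end]
Varint 2: bytes[1:4] = 82 9B 20 -> value 527746 (3 byte(s))
  byte[4]=0xE8 cont=1 payload=0x68=104: acc |= 104<<0 -> acc=104 shift=7
  byte[5]=0x08 cont=0 payload=0x08=8: acc |= 8<<7 -> acc=1128 shift=14 [end]
Varint 3: bytes[4:6] = E8 08 -> value 1128 (2 byte(s))
  byte[6]=0x00 cont=0 payload=0x00=0: acc |= 0<<0 -> acc=0 shift=7 [end]
Varint 4: bytes[6:7] = 00 -> value 0 (1 byte(s))
  byte[7]=0x12 cont=0 payload=0x12=18: acc |= 18<<0 -> acc=18 shift=7 [end]
Varint 5: bytes[7:8] = 12 -> value 18 (1 byte(s))
  byte[8]=0xA4 cont=1 payload=0x24=36: acc |= 36<<0 -> acc=36 shift=7
  byte[9]=0xE8 cont=1 payload=0x68=104: acc |= 104<<7 -> acc=13348 shift=14
  byte[10]=0x15 cont=0 payload=0x15=21: acc |= 21<<14 -> acc=357412 shift=21 [end]
Varint 6: bytes[8:11] = A4 E8 15 -> value 357412 (3 byte(s))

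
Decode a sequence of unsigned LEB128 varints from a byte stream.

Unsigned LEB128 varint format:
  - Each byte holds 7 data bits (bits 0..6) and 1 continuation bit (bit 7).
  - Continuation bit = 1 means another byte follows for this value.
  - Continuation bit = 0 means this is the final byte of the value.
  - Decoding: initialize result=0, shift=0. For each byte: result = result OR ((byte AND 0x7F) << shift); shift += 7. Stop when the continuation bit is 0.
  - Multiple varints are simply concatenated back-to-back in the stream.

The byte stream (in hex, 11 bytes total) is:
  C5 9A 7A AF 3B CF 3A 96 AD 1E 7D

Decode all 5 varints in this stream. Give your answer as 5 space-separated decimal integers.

Answer: 2002245 7599 7503 497302 125

Derivation:
  byte[0]=0xC5 cont=1 payload=0x45=69: acc |= 69<<0 -> acc=69 shift=7
  byte[1]=0x9A cont=1 payload=0x1A=26: acc |= 26<<7 -> acc=3397 shift=14
  byte[2]=0x7A cont=0 payload=0x7A=122: acc |= 122<<14 -> acc=2002245 shift=21 [end]
Varint 1: bytes[0:3] = C5 9A 7A -> value 2002245 (3 byte(s))
  byte[3]=0xAF cont=1 payload=0x2F=47: acc |= 47<<0 -> acc=47 shift=7
  byte[4]=0x3B cont=0 payload=0x3B=59: acc |= 59<<7 -> acc=7599 shift=14 [end]
Varint 2: bytes[3:5] = AF 3B -> value 7599 (2 byte(s))
  byte[5]=0xCF cont=1 payload=0x4F=79: acc |= 79<<0 -> acc=79 shift=7
  byte[6]=0x3A cont=0 payload=0x3A=58: acc |= 58<<7 -> acc=7503 shift=14 [end]
Varint 3: bytes[5:7] = CF 3A -> value 7503 (2 byte(s))
  byte[7]=0x96 cont=1 payload=0x16=22: acc |= 22<<0 -> acc=22 shift=7
  byte[8]=0xAD cont=1 payload=0x2D=45: acc |= 45<<7 -> acc=5782 shift=14
  byte[9]=0x1E cont=0 payload=0x1E=30: acc |= 30<<14 -> acc=497302 shift=21 [end]
Varint 4: bytes[7:10] = 96 AD 1E -> value 497302 (3 byte(s))
  byte[10]=0x7D cont=0 payload=0x7D=125: acc |= 125<<0 -> acc=125 shift=7 [end]
Varint 5: bytes[10:11] = 7D -> value 125 (1 byte(s))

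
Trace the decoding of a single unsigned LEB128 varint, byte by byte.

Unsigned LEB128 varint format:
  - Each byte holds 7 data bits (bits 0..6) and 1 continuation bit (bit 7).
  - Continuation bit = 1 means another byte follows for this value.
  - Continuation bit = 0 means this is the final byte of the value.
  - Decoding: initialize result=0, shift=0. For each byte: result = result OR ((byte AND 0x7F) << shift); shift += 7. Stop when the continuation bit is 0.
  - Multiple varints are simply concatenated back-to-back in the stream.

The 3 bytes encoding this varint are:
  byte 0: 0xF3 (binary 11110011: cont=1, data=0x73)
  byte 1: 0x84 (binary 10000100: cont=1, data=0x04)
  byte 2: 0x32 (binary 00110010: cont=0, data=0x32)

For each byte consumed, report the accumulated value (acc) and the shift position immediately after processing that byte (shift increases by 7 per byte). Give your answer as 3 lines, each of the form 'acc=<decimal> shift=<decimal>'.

byte 0=0xF3: payload=0x73=115, contrib = 115<<0 = 115; acc -> 115, shift -> 7
byte 1=0x84: payload=0x04=4, contrib = 4<<7 = 512; acc -> 627, shift -> 14
byte 2=0x32: payload=0x32=50, contrib = 50<<14 = 819200; acc -> 819827, shift -> 21

Answer: acc=115 shift=7
acc=627 shift=14
acc=819827 shift=21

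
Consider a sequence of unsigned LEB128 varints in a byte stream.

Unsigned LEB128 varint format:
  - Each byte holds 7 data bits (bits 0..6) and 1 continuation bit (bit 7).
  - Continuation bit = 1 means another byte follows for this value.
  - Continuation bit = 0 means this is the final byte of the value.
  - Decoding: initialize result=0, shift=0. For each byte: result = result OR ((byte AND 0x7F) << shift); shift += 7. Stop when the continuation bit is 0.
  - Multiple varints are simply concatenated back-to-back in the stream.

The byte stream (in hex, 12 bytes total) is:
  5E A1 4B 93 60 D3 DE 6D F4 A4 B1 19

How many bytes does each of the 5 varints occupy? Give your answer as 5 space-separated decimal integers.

  byte[0]=0x5E cont=0 payload=0x5E=94: acc |= 94<<0 -> acc=94 shift=7 [end]
Varint 1: bytes[0:1] = 5E -> value 94 (1 byte(s))
  byte[1]=0xA1 cont=1 payload=0x21=33: acc |= 33<<0 -> acc=33 shift=7
  byte[2]=0x4B cont=0 payload=0x4B=75: acc |= 75<<7 -> acc=9633 shift=14 [end]
Varint 2: bytes[1:3] = A1 4B -> value 9633 (2 byte(s))
  byte[3]=0x93 cont=1 payload=0x13=19: acc |= 19<<0 -> acc=19 shift=7
  byte[4]=0x60 cont=0 payload=0x60=96: acc |= 96<<7 -> acc=12307 shift=14 [end]
Varint 3: bytes[3:5] = 93 60 -> value 12307 (2 byte(s))
  byte[5]=0xD3 cont=1 payload=0x53=83: acc |= 83<<0 -> acc=83 shift=7
  byte[6]=0xDE cont=1 payload=0x5E=94: acc |= 94<<7 -> acc=12115 shift=14
  byte[7]=0x6D cont=0 payload=0x6D=109: acc |= 109<<14 -> acc=1797971 shift=21 [end]
Varint 4: bytes[5:8] = D3 DE 6D -> value 1797971 (3 byte(s))
  byte[8]=0xF4 cont=1 payload=0x74=116: acc |= 116<<0 -> acc=116 shift=7
  byte[9]=0xA4 cont=1 payload=0x24=36: acc |= 36<<7 -> acc=4724 shift=14
  byte[10]=0xB1 cont=1 payload=0x31=49: acc |= 49<<14 -> acc=807540 shift=21
  byte[11]=0x19 cont=0 payload=0x19=25: acc |= 25<<21 -> acc=53236340 shift=28 [end]
Varint 5: bytes[8:12] = F4 A4 B1 19 -> value 53236340 (4 byte(s))

Answer: 1 2 2 3 4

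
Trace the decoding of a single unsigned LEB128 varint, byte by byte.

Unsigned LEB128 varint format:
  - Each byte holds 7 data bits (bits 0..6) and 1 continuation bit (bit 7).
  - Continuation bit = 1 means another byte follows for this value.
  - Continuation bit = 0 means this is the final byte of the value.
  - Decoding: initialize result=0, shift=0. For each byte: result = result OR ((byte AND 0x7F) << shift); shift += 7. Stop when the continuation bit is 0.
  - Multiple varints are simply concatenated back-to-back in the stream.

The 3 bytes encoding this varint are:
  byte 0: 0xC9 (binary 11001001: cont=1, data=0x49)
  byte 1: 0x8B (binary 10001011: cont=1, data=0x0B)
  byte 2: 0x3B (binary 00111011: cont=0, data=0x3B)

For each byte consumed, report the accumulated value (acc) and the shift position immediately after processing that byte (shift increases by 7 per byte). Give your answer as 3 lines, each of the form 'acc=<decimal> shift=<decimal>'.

byte 0=0xC9: payload=0x49=73, contrib = 73<<0 = 73; acc -> 73, shift -> 7
byte 1=0x8B: payload=0x0B=11, contrib = 11<<7 = 1408; acc -> 1481, shift -> 14
byte 2=0x3B: payload=0x3B=59, contrib = 59<<14 = 966656; acc -> 968137, shift -> 21

Answer: acc=73 shift=7
acc=1481 shift=14
acc=968137 shift=21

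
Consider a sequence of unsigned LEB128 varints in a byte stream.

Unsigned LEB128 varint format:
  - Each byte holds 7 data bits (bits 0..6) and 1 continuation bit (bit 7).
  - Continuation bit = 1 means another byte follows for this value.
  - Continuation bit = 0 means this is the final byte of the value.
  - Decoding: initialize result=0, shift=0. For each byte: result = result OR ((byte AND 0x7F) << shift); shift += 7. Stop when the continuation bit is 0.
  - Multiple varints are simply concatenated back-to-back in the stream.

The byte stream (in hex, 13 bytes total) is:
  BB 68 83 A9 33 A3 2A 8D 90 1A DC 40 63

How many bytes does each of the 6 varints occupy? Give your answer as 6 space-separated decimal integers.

Answer: 2 3 2 3 2 1

Derivation:
  byte[0]=0xBB cont=1 payload=0x3B=59: acc |= 59<<0 -> acc=59 shift=7
  byte[1]=0x68 cont=0 payload=0x68=104: acc |= 104<<7 -> acc=13371 shift=14 [end]
Varint 1: bytes[0:2] = BB 68 -> value 13371 (2 byte(s))
  byte[2]=0x83 cont=1 payload=0x03=3: acc |= 3<<0 -> acc=3 shift=7
  byte[3]=0xA9 cont=1 payload=0x29=41: acc |= 41<<7 -> acc=5251 shift=14
  byte[4]=0x33 cont=0 payload=0x33=51: acc |= 51<<14 -> acc=840835 shift=21 [end]
Varint 2: bytes[2:5] = 83 A9 33 -> value 840835 (3 byte(s))
  byte[5]=0xA3 cont=1 payload=0x23=35: acc |= 35<<0 -> acc=35 shift=7
  byte[6]=0x2A cont=0 payload=0x2A=42: acc |= 42<<7 -> acc=5411 shift=14 [end]
Varint 3: bytes[5:7] = A3 2A -> value 5411 (2 byte(s))
  byte[7]=0x8D cont=1 payload=0x0D=13: acc |= 13<<0 -> acc=13 shift=7
  byte[8]=0x90 cont=1 payload=0x10=16: acc |= 16<<7 -> acc=2061 shift=14
  byte[9]=0x1A cont=0 payload=0x1A=26: acc |= 26<<14 -> acc=428045 shift=21 [end]
Varint 4: bytes[7:10] = 8D 90 1A -> value 428045 (3 byte(s))
  byte[10]=0xDC cont=1 payload=0x5C=92: acc |= 92<<0 -> acc=92 shift=7
  byte[11]=0x40 cont=0 payload=0x40=64: acc |= 64<<7 -> acc=8284 shift=14 [end]
Varint 5: bytes[10:12] = DC 40 -> value 8284 (2 byte(s))
  byte[12]=0x63 cont=0 payload=0x63=99: acc |= 99<<0 -> acc=99 shift=7 [end]
Varint 6: bytes[12:13] = 63 -> value 99 (1 byte(s))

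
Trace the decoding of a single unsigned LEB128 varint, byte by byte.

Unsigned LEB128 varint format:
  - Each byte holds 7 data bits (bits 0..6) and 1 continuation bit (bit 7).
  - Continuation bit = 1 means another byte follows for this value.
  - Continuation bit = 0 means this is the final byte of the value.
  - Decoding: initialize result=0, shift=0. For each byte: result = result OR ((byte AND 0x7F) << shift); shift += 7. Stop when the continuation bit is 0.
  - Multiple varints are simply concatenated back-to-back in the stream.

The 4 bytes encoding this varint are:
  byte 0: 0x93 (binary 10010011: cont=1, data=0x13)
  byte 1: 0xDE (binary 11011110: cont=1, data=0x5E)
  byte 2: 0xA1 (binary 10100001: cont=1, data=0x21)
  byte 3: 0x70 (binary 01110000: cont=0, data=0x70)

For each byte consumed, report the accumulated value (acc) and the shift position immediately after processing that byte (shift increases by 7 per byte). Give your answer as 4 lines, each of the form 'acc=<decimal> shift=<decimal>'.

Answer: acc=19 shift=7
acc=12051 shift=14
acc=552723 shift=21
acc=235433747 shift=28

Derivation:
byte 0=0x93: payload=0x13=19, contrib = 19<<0 = 19; acc -> 19, shift -> 7
byte 1=0xDE: payload=0x5E=94, contrib = 94<<7 = 12032; acc -> 12051, shift -> 14
byte 2=0xA1: payload=0x21=33, contrib = 33<<14 = 540672; acc -> 552723, shift -> 21
byte 3=0x70: payload=0x70=112, contrib = 112<<21 = 234881024; acc -> 235433747, shift -> 28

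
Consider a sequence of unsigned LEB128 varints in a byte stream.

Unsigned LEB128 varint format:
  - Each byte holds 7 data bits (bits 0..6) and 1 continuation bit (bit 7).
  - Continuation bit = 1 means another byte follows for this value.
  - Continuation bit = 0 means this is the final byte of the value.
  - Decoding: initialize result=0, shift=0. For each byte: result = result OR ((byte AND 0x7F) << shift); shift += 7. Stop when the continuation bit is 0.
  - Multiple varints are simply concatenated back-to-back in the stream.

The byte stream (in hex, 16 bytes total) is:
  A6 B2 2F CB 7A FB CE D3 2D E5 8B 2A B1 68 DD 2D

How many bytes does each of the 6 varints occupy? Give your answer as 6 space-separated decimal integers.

Answer: 3 2 4 3 2 2

Derivation:
  byte[0]=0xA6 cont=1 payload=0x26=38: acc |= 38<<0 -> acc=38 shift=7
  byte[1]=0xB2 cont=1 payload=0x32=50: acc |= 50<<7 -> acc=6438 shift=14
  byte[2]=0x2F cont=0 payload=0x2F=47: acc |= 47<<14 -> acc=776486 shift=21 [end]
Varint 1: bytes[0:3] = A6 B2 2F -> value 776486 (3 byte(s))
  byte[3]=0xCB cont=1 payload=0x4B=75: acc |= 75<<0 -> acc=75 shift=7
  byte[4]=0x7A cont=0 payload=0x7A=122: acc |= 122<<7 -> acc=15691 shift=14 [end]
Varint 2: bytes[3:5] = CB 7A -> value 15691 (2 byte(s))
  byte[5]=0xFB cont=1 payload=0x7B=123: acc |= 123<<0 -> acc=123 shift=7
  byte[6]=0xCE cont=1 payload=0x4E=78: acc |= 78<<7 -> acc=10107 shift=14
  byte[7]=0xD3 cont=1 payload=0x53=83: acc |= 83<<14 -> acc=1369979 shift=21
  byte[8]=0x2D cont=0 payload=0x2D=45: acc |= 45<<21 -> acc=95741819 shift=28 [end]
Varint 3: bytes[5:9] = FB CE D3 2D -> value 95741819 (4 byte(s))
  byte[9]=0xE5 cont=1 payload=0x65=101: acc |= 101<<0 -> acc=101 shift=7
  byte[10]=0x8B cont=1 payload=0x0B=11: acc |= 11<<7 -> acc=1509 shift=14
  byte[11]=0x2A cont=0 payload=0x2A=42: acc |= 42<<14 -> acc=689637 shift=21 [end]
Varint 4: bytes[9:12] = E5 8B 2A -> value 689637 (3 byte(s))
  byte[12]=0xB1 cont=1 payload=0x31=49: acc |= 49<<0 -> acc=49 shift=7
  byte[13]=0x68 cont=0 payload=0x68=104: acc |= 104<<7 -> acc=13361 shift=14 [end]
Varint 5: bytes[12:14] = B1 68 -> value 13361 (2 byte(s))
  byte[14]=0xDD cont=1 payload=0x5D=93: acc |= 93<<0 -> acc=93 shift=7
  byte[15]=0x2D cont=0 payload=0x2D=45: acc |= 45<<7 -> acc=5853 shift=14 [end]
Varint 6: bytes[14:16] = DD 2D -> value 5853 (2 byte(s))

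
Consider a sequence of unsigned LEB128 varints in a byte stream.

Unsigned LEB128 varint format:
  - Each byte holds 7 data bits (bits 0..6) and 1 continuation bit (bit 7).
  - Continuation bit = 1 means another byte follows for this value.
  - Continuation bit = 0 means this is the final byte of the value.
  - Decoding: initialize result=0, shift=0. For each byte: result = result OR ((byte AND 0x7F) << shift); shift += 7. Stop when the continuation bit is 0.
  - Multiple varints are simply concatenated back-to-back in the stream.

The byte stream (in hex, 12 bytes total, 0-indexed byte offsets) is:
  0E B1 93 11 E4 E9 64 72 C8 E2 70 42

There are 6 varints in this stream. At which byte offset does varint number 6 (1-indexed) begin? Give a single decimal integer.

  byte[0]=0x0E cont=0 payload=0x0E=14: acc |= 14<<0 -> acc=14 shift=7 [end]
Varint 1: bytes[0:1] = 0E -> value 14 (1 byte(s))
  byte[1]=0xB1 cont=1 payload=0x31=49: acc |= 49<<0 -> acc=49 shift=7
  byte[2]=0x93 cont=1 payload=0x13=19: acc |= 19<<7 -> acc=2481 shift=14
  byte[3]=0x11 cont=0 payload=0x11=17: acc |= 17<<14 -> acc=281009 shift=21 [end]
Varint 2: bytes[1:4] = B1 93 11 -> value 281009 (3 byte(s))
  byte[4]=0xE4 cont=1 payload=0x64=100: acc |= 100<<0 -> acc=100 shift=7
  byte[5]=0xE9 cont=1 payload=0x69=105: acc |= 105<<7 -> acc=13540 shift=14
  byte[6]=0x64 cont=0 payload=0x64=100: acc |= 100<<14 -> acc=1651940 shift=21 [end]
Varint 3: bytes[4:7] = E4 E9 64 -> value 1651940 (3 byte(s))
  byte[7]=0x72 cont=0 payload=0x72=114: acc |= 114<<0 -> acc=114 shift=7 [end]
Varint 4: bytes[7:8] = 72 -> value 114 (1 byte(s))
  byte[8]=0xC8 cont=1 payload=0x48=72: acc |= 72<<0 -> acc=72 shift=7
  byte[9]=0xE2 cont=1 payload=0x62=98: acc |= 98<<7 -> acc=12616 shift=14
  byte[10]=0x70 cont=0 payload=0x70=112: acc |= 112<<14 -> acc=1847624 shift=21 [end]
Varint 5: bytes[8:11] = C8 E2 70 -> value 1847624 (3 byte(s))
  byte[11]=0x42 cont=0 payload=0x42=66: acc |= 66<<0 -> acc=66 shift=7 [end]
Varint 6: bytes[11:12] = 42 -> value 66 (1 byte(s))

Answer: 11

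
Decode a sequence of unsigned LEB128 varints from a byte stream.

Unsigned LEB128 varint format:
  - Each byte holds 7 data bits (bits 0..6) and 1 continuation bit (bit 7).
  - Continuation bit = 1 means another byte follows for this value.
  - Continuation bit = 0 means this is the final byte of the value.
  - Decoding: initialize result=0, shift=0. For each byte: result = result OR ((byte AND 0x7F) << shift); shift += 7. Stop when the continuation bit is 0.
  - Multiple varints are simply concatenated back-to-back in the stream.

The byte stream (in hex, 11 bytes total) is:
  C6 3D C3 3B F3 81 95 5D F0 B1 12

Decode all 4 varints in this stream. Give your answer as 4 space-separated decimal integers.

  byte[0]=0xC6 cont=1 payload=0x46=70: acc |= 70<<0 -> acc=70 shift=7
  byte[1]=0x3D cont=0 payload=0x3D=61: acc |= 61<<7 -> acc=7878 shift=14 [end]
Varint 1: bytes[0:2] = C6 3D -> value 7878 (2 byte(s))
  byte[2]=0xC3 cont=1 payload=0x43=67: acc |= 67<<0 -> acc=67 shift=7
  byte[3]=0x3B cont=0 payload=0x3B=59: acc |= 59<<7 -> acc=7619 shift=14 [end]
Varint 2: bytes[2:4] = C3 3B -> value 7619 (2 byte(s))
  byte[4]=0xF3 cont=1 payload=0x73=115: acc |= 115<<0 -> acc=115 shift=7
  byte[5]=0x81 cont=1 payload=0x01=1: acc |= 1<<7 -> acc=243 shift=14
  byte[6]=0x95 cont=1 payload=0x15=21: acc |= 21<<14 -> acc=344307 shift=21
  byte[7]=0x5D cont=0 payload=0x5D=93: acc |= 93<<21 -> acc=195379443 shift=28 [end]
Varint 3: bytes[4:8] = F3 81 95 5D -> value 195379443 (4 byte(s))
  byte[8]=0xF0 cont=1 payload=0x70=112: acc |= 112<<0 -> acc=112 shift=7
  byte[9]=0xB1 cont=1 payload=0x31=49: acc |= 49<<7 -> acc=6384 shift=14
  byte[10]=0x12 cont=0 payload=0x12=18: acc |= 18<<14 -> acc=301296 shift=21 [end]
Varint 4: bytes[8:11] = F0 B1 12 -> value 301296 (3 byte(s))

Answer: 7878 7619 195379443 301296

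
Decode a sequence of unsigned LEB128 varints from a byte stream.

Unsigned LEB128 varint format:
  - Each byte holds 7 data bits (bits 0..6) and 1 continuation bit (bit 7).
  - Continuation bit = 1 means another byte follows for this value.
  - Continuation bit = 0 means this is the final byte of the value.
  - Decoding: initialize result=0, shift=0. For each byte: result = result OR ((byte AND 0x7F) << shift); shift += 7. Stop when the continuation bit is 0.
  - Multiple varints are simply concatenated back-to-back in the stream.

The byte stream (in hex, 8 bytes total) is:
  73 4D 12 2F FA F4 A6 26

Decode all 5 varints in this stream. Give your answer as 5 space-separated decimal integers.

Answer: 115 77 18 47 80329338

Derivation:
  byte[0]=0x73 cont=0 payload=0x73=115: acc |= 115<<0 -> acc=115 shift=7 [end]
Varint 1: bytes[0:1] = 73 -> value 115 (1 byte(s))
  byte[1]=0x4D cont=0 payload=0x4D=77: acc |= 77<<0 -> acc=77 shift=7 [end]
Varint 2: bytes[1:2] = 4D -> value 77 (1 byte(s))
  byte[2]=0x12 cont=0 payload=0x12=18: acc |= 18<<0 -> acc=18 shift=7 [end]
Varint 3: bytes[2:3] = 12 -> value 18 (1 byte(s))
  byte[3]=0x2F cont=0 payload=0x2F=47: acc |= 47<<0 -> acc=47 shift=7 [end]
Varint 4: bytes[3:4] = 2F -> value 47 (1 byte(s))
  byte[4]=0xFA cont=1 payload=0x7A=122: acc |= 122<<0 -> acc=122 shift=7
  byte[5]=0xF4 cont=1 payload=0x74=116: acc |= 116<<7 -> acc=14970 shift=14
  byte[6]=0xA6 cont=1 payload=0x26=38: acc |= 38<<14 -> acc=637562 shift=21
  byte[7]=0x26 cont=0 payload=0x26=38: acc |= 38<<21 -> acc=80329338 shift=28 [end]
Varint 5: bytes[4:8] = FA F4 A6 26 -> value 80329338 (4 byte(s))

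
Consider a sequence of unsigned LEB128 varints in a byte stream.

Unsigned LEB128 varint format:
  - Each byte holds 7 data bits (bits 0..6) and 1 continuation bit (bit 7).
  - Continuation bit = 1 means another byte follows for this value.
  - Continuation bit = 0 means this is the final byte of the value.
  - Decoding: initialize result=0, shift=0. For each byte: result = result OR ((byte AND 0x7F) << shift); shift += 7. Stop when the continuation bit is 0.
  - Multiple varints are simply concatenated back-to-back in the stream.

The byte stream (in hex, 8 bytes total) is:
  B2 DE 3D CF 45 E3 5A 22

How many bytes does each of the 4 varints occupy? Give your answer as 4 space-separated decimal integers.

  byte[0]=0xB2 cont=1 payload=0x32=50: acc |= 50<<0 -> acc=50 shift=7
  byte[1]=0xDE cont=1 payload=0x5E=94: acc |= 94<<7 -> acc=12082 shift=14
  byte[2]=0x3D cont=0 payload=0x3D=61: acc |= 61<<14 -> acc=1011506 shift=21 [end]
Varint 1: bytes[0:3] = B2 DE 3D -> value 1011506 (3 byte(s))
  byte[3]=0xCF cont=1 payload=0x4F=79: acc |= 79<<0 -> acc=79 shift=7
  byte[4]=0x45 cont=0 payload=0x45=69: acc |= 69<<7 -> acc=8911 shift=14 [end]
Varint 2: bytes[3:5] = CF 45 -> value 8911 (2 byte(s))
  byte[5]=0xE3 cont=1 payload=0x63=99: acc |= 99<<0 -> acc=99 shift=7
  byte[6]=0x5A cont=0 payload=0x5A=90: acc |= 90<<7 -> acc=11619 shift=14 [end]
Varint 3: bytes[5:7] = E3 5A -> value 11619 (2 byte(s))
  byte[7]=0x22 cont=0 payload=0x22=34: acc |= 34<<0 -> acc=34 shift=7 [end]
Varint 4: bytes[7:8] = 22 -> value 34 (1 byte(s))

Answer: 3 2 2 1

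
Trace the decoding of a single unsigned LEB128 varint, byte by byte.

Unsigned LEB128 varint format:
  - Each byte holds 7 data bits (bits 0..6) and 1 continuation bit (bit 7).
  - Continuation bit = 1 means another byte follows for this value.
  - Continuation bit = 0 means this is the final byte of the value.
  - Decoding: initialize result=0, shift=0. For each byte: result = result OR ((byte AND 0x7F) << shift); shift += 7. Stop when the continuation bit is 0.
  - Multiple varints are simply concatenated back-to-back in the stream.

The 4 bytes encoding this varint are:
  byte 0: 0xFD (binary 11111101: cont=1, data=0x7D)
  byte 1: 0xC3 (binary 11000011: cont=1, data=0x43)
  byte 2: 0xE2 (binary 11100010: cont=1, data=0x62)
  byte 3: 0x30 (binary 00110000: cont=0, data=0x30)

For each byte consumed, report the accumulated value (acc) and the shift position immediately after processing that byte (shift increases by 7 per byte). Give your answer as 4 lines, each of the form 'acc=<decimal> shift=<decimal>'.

Answer: acc=125 shift=7
acc=8701 shift=14
acc=1614333 shift=21
acc=102277629 shift=28

Derivation:
byte 0=0xFD: payload=0x7D=125, contrib = 125<<0 = 125; acc -> 125, shift -> 7
byte 1=0xC3: payload=0x43=67, contrib = 67<<7 = 8576; acc -> 8701, shift -> 14
byte 2=0xE2: payload=0x62=98, contrib = 98<<14 = 1605632; acc -> 1614333, shift -> 21
byte 3=0x30: payload=0x30=48, contrib = 48<<21 = 100663296; acc -> 102277629, shift -> 28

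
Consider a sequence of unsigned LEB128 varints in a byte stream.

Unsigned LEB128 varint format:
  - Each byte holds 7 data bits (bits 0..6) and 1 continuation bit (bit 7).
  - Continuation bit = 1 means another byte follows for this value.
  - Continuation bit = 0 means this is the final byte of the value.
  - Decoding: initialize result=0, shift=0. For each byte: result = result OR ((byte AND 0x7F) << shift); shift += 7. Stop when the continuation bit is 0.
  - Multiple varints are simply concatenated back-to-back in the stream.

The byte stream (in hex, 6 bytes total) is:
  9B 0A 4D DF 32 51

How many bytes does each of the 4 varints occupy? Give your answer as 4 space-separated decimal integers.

Answer: 2 1 2 1

Derivation:
  byte[0]=0x9B cont=1 payload=0x1B=27: acc |= 27<<0 -> acc=27 shift=7
  byte[1]=0x0A cont=0 payload=0x0A=10: acc |= 10<<7 -> acc=1307 shift=14 [end]
Varint 1: bytes[0:2] = 9B 0A -> value 1307 (2 byte(s))
  byte[2]=0x4D cont=0 payload=0x4D=77: acc |= 77<<0 -> acc=77 shift=7 [end]
Varint 2: bytes[2:3] = 4D -> value 77 (1 byte(s))
  byte[3]=0xDF cont=1 payload=0x5F=95: acc |= 95<<0 -> acc=95 shift=7
  byte[4]=0x32 cont=0 payload=0x32=50: acc |= 50<<7 -> acc=6495 shift=14 [end]
Varint 3: bytes[3:5] = DF 32 -> value 6495 (2 byte(s))
  byte[5]=0x51 cont=0 payload=0x51=81: acc |= 81<<0 -> acc=81 shift=7 [end]
Varint 4: bytes[5:6] = 51 -> value 81 (1 byte(s))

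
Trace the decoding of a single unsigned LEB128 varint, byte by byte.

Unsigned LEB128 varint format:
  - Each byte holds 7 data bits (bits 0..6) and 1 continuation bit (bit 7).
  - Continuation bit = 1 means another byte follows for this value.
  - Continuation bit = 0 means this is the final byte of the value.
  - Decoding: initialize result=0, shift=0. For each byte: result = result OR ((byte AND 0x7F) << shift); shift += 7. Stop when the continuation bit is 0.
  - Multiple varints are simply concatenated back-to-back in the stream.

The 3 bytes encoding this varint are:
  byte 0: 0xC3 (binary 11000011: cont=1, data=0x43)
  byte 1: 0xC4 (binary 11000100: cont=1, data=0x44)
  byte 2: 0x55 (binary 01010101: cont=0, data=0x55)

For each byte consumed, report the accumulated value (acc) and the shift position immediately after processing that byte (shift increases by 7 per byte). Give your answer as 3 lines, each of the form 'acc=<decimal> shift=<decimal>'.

byte 0=0xC3: payload=0x43=67, contrib = 67<<0 = 67; acc -> 67, shift -> 7
byte 1=0xC4: payload=0x44=68, contrib = 68<<7 = 8704; acc -> 8771, shift -> 14
byte 2=0x55: payload=0x55=85, contrib = 85<<14 = 1392640; acc -> 1401411, shift -> 21

Answer: acc=67 shift=7
acc=8771 shift=14
acc=1401411 shift=21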